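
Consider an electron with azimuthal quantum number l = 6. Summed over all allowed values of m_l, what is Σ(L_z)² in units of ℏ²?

Σ(L_z)² = 182 ℏ²

m_l ∈ {-6, -5, -4, -3, -2, -1, 0, 1, 2, 3, 4, 5, 6}.
Summing m² from −6 to 6: Σ m_l² = 182.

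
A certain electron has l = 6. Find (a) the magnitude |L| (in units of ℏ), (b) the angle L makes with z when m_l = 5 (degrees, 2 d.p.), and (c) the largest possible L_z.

|L| = √42 ℏ ≈ 6.481ℏ; θ(m_l=5) ≈ 39.51°; L_z,max = 6ℏ

|L| = ℏ√(6·7) = √42 ℏ ≈ 6.481ℏ.
For m_l = 5: cos θ = 5/√42, θ ≈ 39.51°.
L_z,max = lℏ = 6ℏ.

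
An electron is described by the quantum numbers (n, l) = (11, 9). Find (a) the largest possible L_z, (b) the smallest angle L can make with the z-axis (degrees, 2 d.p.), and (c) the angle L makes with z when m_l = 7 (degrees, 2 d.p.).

L_z,max = 9ℏ; θ_min ≈ 18.43°; θ(m_l=7) ≈ 42.45°

L_z,max = lℏ = 9ℏ.
cos θ_min = 9/√90, so θ_min ≈ 18.43°.
For m_l = 7: cos θ = 7/√90, θ ≈ 42.45°.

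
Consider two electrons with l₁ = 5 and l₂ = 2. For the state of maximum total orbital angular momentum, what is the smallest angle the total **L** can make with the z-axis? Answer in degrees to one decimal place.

L runs from |5 − 2| = 3 to 5 + 2 = 7.
Allowed values: L = 3, 4, 5, 6, 7.
The maximum is L = 7, with |L_tot| = ℏ√(7·8) = 2√14 ℏ.
The minimum angle with z is arccos(7/√56) ≈ 20.7°.

θ_min ≈ 20.7°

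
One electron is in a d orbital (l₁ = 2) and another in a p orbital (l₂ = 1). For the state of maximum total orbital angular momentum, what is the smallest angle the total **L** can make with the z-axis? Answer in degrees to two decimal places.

Angular momentum addition gives L = |l₁ − l₂|, …, l₁ + l₂.
L ∈ {1, 2, 3}.
The maximum is L = 3, with |L_tot| = ℏ√(3·4) = 2√3 ℏ.
The minimum angle with z is arccos(3/√12) ≈ 30.00°.

θ_min ≈ 30.00°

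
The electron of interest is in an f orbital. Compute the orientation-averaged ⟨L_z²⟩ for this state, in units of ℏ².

An f state has l = 3.
m_l ∈ {-3, -2, -1, 0, 1, 2, 3}.
⟨L_z²⟩ = ℏ²·l(l+1)/3 = 4ℏ².

⟨L_z²⟩ = 4 ℏ²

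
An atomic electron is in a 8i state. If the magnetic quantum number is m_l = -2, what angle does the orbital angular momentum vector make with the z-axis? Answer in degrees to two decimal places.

The 8i subshell has l = 6.
|L| = √(l(l+1)) ℏ = √42 ℏ.
L_z = m_l ℏ = −2ℏ.
cos θ = L_z/|L| = -2/√42, so θ ≈ 107.98°.

θ ≈ 107.98°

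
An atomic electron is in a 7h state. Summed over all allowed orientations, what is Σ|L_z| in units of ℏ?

Σ|L_z| = 30 ℏ

7h means n = 7, l = 5.
The allowed m_l values are -5, -4, -3, -2, -1, 0, 1, 2, 3, 4, 5.
Σ|m_l| = l(l+1) = 30.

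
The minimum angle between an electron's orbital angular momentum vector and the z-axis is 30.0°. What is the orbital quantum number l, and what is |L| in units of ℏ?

l = 3, |L| = 2√3 ℏ ≈ 3.464ℏ

cos θ_min = l/√(l(l+1)) = √(l/(l+1)), so l/(l+1) = cos²(30.0°) = 0.7500.
Thus l = 0.7500/(1 − 0.7500) ≈ 3.
Then |L| = ℏ√(3·4) = 2√3 ℏ.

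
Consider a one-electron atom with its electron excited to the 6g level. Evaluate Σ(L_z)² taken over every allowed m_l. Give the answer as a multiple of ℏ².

The 6g level has l = 4.
The allowed m_l values are -4, -3, -2, -1, 0, 1, 2, 3, 4.
Σ m_l² = 2·(1 + 4 + 9 + 16) = 60.

Σ(L_z)² = 60 ℏ²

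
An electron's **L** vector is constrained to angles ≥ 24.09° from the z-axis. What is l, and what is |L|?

l = 5, |L| = √30 ℏ ≈ 5.477ℏ

cos θ_min = l/√(l(l+1)) = √(l/(l+1)), so l/(l+1) = cos²(24.09°) = 0.8334.
Solving: l = 5.
Then |L| = ℏ√(5·6) = √30 ℏ.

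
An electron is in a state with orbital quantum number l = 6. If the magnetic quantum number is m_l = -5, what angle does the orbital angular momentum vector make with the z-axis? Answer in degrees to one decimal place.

|L| = ℏ√(l(l+1)) = √42 ℏ.
L_z = m_l ℏ = −5ℏ.
cos θ = L_z/|L| = -5/√42, so θ ≈ 140.5°.

θ ≈ 140.5°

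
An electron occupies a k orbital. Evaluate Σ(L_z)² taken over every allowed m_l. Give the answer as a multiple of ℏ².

Σ(L_z)² = 280 ℏ²

K corresponds to l = 7.
m_l ∈ {-7, -6, -5, -4, -3, -2, -1, 0, 1, 2, 3, 4, 5, 6, 7}.
Σ m_l² = 2·(1 + 4 + 9 + 16 + 25 + 36 + 49) = 280.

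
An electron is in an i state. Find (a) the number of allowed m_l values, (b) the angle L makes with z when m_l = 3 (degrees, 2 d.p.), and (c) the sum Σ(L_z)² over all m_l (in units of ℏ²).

For an i orbital, l = 6.
There are 2l+1 = 13 values of m_l.
For m_l = 3: cos θ = 3/√42, θ ≈ 62.42°.
Σ m_l² = 182, so Σ(L_z)² = 182 ℏ².

13 values; θ(m_l=3) ≈ 62.42°; Σ(L_z)² = 182 ℏ²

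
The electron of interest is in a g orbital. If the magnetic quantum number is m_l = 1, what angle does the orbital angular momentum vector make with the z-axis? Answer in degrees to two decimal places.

θ ≈ 77.08°

A g state has l = 4.
|L| = ℏ√(l(l+1)) = 2√5 ℏ.
L_z = m_l ℏ = 1ℏ.
cos θ = L_z/|L| = 1/√20, so θ ≈ 77.08°.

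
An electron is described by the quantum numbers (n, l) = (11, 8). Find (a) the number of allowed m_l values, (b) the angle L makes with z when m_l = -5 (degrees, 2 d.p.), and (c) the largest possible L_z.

There are 2l+1 = 17 values of m_l.
For m_l = -5: cos θ = -5/√72, θ ≈ 126.10°.
L_z,max = lℏ = 8ℏ.

17 values; θ(m_l=-5) ≈ 126.10°; L_z,max = 8ℏ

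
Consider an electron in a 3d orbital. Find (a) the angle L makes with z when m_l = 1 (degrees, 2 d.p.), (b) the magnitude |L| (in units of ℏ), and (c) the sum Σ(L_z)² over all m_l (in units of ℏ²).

For 3d, l = 2.
For m_l = 1: cos θ = 1/√6, θ ≈ 65.91°.
|L| = ℏ√(2·3) = √6 ℏ ≈ 2.449ℏ.
Σ m_l² = 10, so Σ(L_z)² = 10 ℏ².

θ(m_l=1) ≈ 65.91°; |L| = √6 ℏ ≈ 2.449ℏ; Σ(L_z)² = 10 ℏ²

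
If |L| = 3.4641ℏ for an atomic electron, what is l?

Since |L|² = l(l+1)ℏ², l(l+1) = 12.
Solving: l = 3.

l = 3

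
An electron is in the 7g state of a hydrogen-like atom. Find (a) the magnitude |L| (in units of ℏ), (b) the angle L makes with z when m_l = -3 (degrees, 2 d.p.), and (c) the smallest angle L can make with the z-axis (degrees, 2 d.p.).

For 7g, l = 4.
|L| = ℏ√(4·5) = 2√5 ℏ ≈ 4.472ℏ.
For m_l = -3: cos θ = -3/√20, θ ≈ 132.13°.
cos θ_min = 4/√20, so θ_min ≈ 26.57°.

|L| = 2√5 ℏ ≈ 4.472ℏ; θ(m_l=-3) ≈ 132.13°; θ_min ≈ 26.57°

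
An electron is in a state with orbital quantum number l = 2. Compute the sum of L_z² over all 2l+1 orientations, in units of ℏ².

Σ(L_z)² = 10 ℏ²

m_l runs from −2 to 2, i.e. {-2, -1, 0, 1, 2}.
Σ m_l² = l(l+1)(2l+1)/3 = 2·3·5/3 = 10.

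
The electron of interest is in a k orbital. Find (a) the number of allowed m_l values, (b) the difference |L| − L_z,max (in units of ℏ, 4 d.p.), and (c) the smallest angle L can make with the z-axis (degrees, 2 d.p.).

For a k orbital, l = 7.
There are 2l+1 = 15 values of m_l.
|L| − L_z,max = (2√14 − 7)ℏ ≈ 0.4833ℏ.
cos θ_min = 7/√56, so θ_min ≈ 20.70°.

15 values; |L|−L_z,max ≈ 0.4833ℏ; θ_min ≈ 20.70°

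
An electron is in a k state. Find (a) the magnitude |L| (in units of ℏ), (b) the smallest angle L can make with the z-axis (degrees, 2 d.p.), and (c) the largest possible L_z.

|L| = 2√14 ℏ ≈ 7.483ℏ; θ_min ≈ 20.70°; L_z,max = 7ℏ

K corresponds to l = 7.
|L| = ℏ√(7·8) = 2√14 ℏ ≈ 7.483ℏ.
cos θ_min = 7/√56, so θ_min ≈ 20.70°.
L_z,max = lℏ = 7ℏ.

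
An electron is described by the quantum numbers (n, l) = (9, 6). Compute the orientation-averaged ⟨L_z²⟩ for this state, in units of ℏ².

m_l ∈ {-6, -5, -4, -3, -2, -1, 0, 1, 2, 3, 4, 5, 6}.
⟨L_z²⟩ = ℏ²·(Σ m_l²)/(2l+1) = ℏ²·182/13 = 14ℏ².

⟨L_z²⟩ = 14 ℏ²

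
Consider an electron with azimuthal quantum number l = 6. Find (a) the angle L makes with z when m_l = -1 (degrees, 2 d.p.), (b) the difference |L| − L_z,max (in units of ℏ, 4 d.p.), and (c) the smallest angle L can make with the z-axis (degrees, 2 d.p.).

For m_l = -1: cos θ = -1/√42, θ ≈ 98.88°.
|L| − L_z,max = (√42 − 6)ℏ ≈ 0.4807ℏ.
cos θ_min = 6/√42, so θ_min ≈ 22.21°.

θ(m_l=-1) ≈ 98.88°; |L|−L_z,max ≈ 0.4807ℏ; θ_min ≈ 22.21°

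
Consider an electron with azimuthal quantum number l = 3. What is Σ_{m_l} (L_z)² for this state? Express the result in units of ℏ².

Σ(L_z)² = 28 ℏ²

The allowed m_l values are -3, -2, -1, 0, 1, 2, 3.
Summing m² from −3 to 3: Σ m_l² = 28.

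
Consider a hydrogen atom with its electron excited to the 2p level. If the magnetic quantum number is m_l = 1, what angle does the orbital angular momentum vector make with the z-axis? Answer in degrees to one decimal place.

The 2p level has l = 1.
|L| = ℏ√(l(l+1)) = √2 ℏ.
L_z = m_l ℏ = 1ℏ.
cos θ = L_z/|L| = 1/√2, so θ ≈ 45.0°.

θ ≈ 45.0°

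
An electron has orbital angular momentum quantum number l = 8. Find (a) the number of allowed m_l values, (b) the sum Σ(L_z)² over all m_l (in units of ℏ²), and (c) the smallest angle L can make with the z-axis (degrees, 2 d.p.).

There are 2l+1 = 17 values of m_l.
Σ m_l² = 408, so Σ(L_z)² = 408 ℏ².
cos θ_min = 8/√72, so θ_min ≈ 19.47°.

17 values; Σ(L_z)² = 408 ℏ²; θ_min ≈ 19.47°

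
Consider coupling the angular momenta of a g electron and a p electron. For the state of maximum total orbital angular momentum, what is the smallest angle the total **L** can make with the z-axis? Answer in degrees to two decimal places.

The total orbital quantum number L ranges from |l₁ − l₂| to l₁ + l₂ in integer steps.
So L can be 3, 4, 5.
The maximum is L = 5, with |L_tot| = ℏ√(5·6) = √30 ℏ.
The minimum angle with z is arccos(5/√30) ≈ 24.09°.

θ_min ≈ 24.09°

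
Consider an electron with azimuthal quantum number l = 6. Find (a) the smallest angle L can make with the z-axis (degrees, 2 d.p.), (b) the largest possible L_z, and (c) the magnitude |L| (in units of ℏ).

θ_min ≈ 22.21°; L_z,max = 6ℏ; |L| = √42 ℏ ≈ 6.481ℏ

cos θ_min = 6/√42, so θ_min ≈ 22.21°.
L_z,max = lℏ = 6ℏ.
|L| = ℏ√(6·7) = √42 ℏ ≈ 6.481ℏ.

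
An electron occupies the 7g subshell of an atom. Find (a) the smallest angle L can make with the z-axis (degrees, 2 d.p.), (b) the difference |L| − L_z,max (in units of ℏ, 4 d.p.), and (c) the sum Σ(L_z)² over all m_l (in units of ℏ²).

The 7g subshell has l = 4.
cos θ_min = 4/√20, so θ_min ≈ 26.57°.
|L| − L_z,max = (2√5 − 4)ℏ ≈ 0.4721ℏ.
Σ m_l² = 60, so Σ(L_z)² = 60 ℏ².

θ_min ≈ 26.57°; |L|−L_z,max ≈ 0.4721ℏ; Σ(L_z)² = 60 ℏ²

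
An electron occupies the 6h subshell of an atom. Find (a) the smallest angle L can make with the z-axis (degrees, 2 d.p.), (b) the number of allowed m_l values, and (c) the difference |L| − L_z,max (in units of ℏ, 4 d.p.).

For 6h, l = 5.
cos θ_min = 5/√30, so θ_min ≈ 24.09°.
There are 2l+1 = 11 values of m_l.
|L| − L_z,max = (√30 − 5)ℏ ≈ 0.4772ℏ.

θ_min ≈ 24.09°; 11 values; |L|−L_z,max ≈ 0.4772ℏ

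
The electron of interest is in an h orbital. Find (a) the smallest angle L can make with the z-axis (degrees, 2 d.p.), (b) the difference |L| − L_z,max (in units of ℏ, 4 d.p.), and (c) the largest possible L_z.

θ_min ≈ 24.09°; |L|−L_z,max ≈ 0.4772ℏ; L_z,max = 5ℏ

An h state has l = 5.
cos θ_min = 5/√30, so θ_min ≈ 24.09°.
|L| − L_z,max = (√30 − 5)ℏ ≈ 0.4772ℏ.
L_z,max = lℏ = 5ℏ.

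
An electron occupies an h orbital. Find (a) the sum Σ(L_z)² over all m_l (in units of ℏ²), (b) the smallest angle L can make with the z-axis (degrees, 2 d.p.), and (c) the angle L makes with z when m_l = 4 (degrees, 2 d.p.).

Σ(L_z)² = 110 ℏ²; θ_min ≈ 24.09°; θ(m_l=4) ≈ 43.09°

An h state has l = 5.
Σ m_l² = 110, so Σ(L_z)² = 110 ℏ².
cos θ_min = 5/√30, so θ_min ≈ 24.09°.
For m_l = 4: cos θ = 4/√30, θ ≈ 43.09°.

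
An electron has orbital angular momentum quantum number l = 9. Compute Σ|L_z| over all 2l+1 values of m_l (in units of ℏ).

Σ|L_z| = 90 ℏ

m_l ∈ {-9, -8, -7, -6, -5, -4, -3, -2, -1, 0, 1, 2, 3, 4, 5, 6, 7, 8, 9}.
Σ|m_l| = l(l+1) = 90.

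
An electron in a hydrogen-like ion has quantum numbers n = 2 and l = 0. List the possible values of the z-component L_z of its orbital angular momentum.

L_z ∈ {0}

L_z = m_l ℏ with m_l ranging from −l to +l in integer steps.
For l = 0: m_l ∈ {0}.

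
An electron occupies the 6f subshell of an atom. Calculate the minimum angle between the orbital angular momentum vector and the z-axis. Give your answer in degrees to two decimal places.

θ_min ≈ 30.00°

For 6f, l = 3.
|L|² = l(l+1)ℏ² = 12ℏ², so |L| = 2√3 ℏ.
The smallest angle corresponds to the largest L_z, i.e. m_l = l = 3, giving L_z = 3ℏ.
cos θ_min = 3/√12, so θ_min ≈ 30.00°.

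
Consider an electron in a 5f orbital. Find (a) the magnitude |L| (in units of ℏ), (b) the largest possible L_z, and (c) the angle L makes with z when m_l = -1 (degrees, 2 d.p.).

5f means n = 5, l = 3.
|L| = ℏ√(3·4) = 2√3 ℏ ≈ 3.464ℏ.
L_z,max = lℏ = 3ℏ.
For m_l = -1: cos θ = -1/√12, θ ≈ 106.78°.

|L| = 2√3 ℏ ≈ 3.464ℏ; L_z,max = 3ℏ; θ(m_l=-1) ≈ 106.78°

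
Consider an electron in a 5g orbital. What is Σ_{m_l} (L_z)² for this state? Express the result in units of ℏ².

For 5g, l = 4.
The allowed m_l values are -4, -3, -2, -1, 0, 1, 2, 3, 4.
Σ m_l² = 2·(1 + 4 + 9 + 16) = 60.

Σ(L_z)² = 60 ℏ²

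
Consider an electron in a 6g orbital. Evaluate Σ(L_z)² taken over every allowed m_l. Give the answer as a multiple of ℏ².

The 6g subshell has l = 4.
The allowed m_l values are -4, -3, -2, -1, 0, 1, 2, 3, 4.
Σ m_l² = 2·(1 + 4 + 9 + 16) = 60.

Σ(L_z)² = 60 ℏ²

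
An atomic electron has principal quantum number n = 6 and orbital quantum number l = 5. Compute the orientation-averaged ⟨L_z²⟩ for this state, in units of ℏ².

⟨L_z²⟩ = 10 ℏ²

m_l ∈ {-5, -4, -3, -2, -1, 0, 1, 2, 3, 4, 5}.
⟨L_z²⟩ = ℏ²·(Σ m_l²)/(2l+1) = ℏ²·110/11 = 10ℏ².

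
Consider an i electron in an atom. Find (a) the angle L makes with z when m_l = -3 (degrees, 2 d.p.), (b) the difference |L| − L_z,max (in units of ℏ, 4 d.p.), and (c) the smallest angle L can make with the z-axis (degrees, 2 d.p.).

For an i orbital, l = 6.
For m_l = -3: cos θ = -3/√42, θ ≈ 117.58°.
|L| − L_z,max = (√42 − 6)ℏ ≈ 0.4807ℏ.
cos θ_min = 6/√42, so θ_min ≈ 22.21°.

θ(m_l=-3) ≈ 117.58°; |L|−L_z,max ≈ 0.4807ℏ; θ_min ≈ 22.21°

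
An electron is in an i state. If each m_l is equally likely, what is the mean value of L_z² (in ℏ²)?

⟨L_z²⟩ = 14 ℏ²

The letter i corresponds to l = 6.
The allowed m_l values are -6, -5, -4, -3, -2, -1, 0, 1, 2, 3, 4, 5, 6.
Average of L_z² over 13 states: 182/13 ℏ² = 14 ℏ².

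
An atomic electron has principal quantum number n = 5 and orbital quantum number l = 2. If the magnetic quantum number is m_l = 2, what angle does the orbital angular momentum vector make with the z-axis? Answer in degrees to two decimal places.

|L| = √(l(l+1)) ℏ = √6 ℏ.
L_z = m_l ℏ = 2ℏ.
cos θ = L_z/|L| = 2/√6, so θ ≈ 35.26°.

θ ≈ 35.26°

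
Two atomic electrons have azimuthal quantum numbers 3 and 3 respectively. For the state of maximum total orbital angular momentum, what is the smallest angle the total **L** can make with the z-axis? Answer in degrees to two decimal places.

The total orbital quantum number L ranges from |l₁ − l₂| to l₁ + l₂ in integer steps.
So L can be 0, 1, 2, 3, 4, 5, 6.
The maximum is L = 6, with |L_tot| = ℏ√(6·7) = √42 ℏ.
The minimum angle with z is arccos(6/√42) ≈ 22.21°.

θ_min ≈ 22.21°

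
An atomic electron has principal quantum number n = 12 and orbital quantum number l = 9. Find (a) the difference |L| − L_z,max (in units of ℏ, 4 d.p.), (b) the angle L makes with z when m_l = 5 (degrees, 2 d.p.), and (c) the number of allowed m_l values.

|L|−L_z,max ≈ 0.4868ℏ; θ(m_l=5) ≈ 58.19°; 19 values

|L| − L_z,max = (3√10 − 9)ℏ ≈ 0.4868ℏ.
For m_l = 5: cos θ = 5/√90, θ ≈ 58.19°.
There are 2l+1 = 19 values of m_l.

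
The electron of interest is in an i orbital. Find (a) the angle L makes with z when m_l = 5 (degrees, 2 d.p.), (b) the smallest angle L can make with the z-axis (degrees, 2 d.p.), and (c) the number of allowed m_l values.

For an i orbital, l = 6.
For m_l = 5: cos θ = 5/√42, θ ≈ 39.51°.
cos θ_min = 6/√42, so θ_min ≈ 22.21°.
There are 2l+1 = 13 values of m_l.

θ(m_l=5) ≈ 39.51°; θ_min ≈ 22.21°; 13 values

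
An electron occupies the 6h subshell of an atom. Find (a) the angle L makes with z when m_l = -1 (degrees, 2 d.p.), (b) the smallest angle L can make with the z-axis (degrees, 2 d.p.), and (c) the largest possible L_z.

θ(m_l=-1) ≈ 100.52°; θ_min ≈ 24.09°; L_z,max = 5ℏ

6h means n = 6, l = 5.
For m_l = -1: cos θ = -1/√30, θ ≈ 100.52°.
cos θ_min = 5/√30, so θ_min ≈ 24.09°.
L_z,max = lℏ = 5ℏ.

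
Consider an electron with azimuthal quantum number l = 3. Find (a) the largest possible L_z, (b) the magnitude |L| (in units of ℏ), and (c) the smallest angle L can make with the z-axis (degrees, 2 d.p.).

L_z,max = 3ℏ; |L| = 2√3 ℏ ≈ 3.464ℏ; θ_min ≈ 30.00°

L_z,max = lℏ = 3ℏ.
|L| = ℏ√(3·4) = 2√3 ℏ ≈ 3.464ℏ.
cos θ_min = 3/√12, so θ_min ≈ 30.00°.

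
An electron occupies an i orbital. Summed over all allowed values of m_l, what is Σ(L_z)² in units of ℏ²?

Σ(L_z)² = 182 ℏ²

An i state has l = 6.
m_l runs from −6 to 6, i.e. {-6, -5, -4, -3, -2, -1, 0, 1, 2, 3, 4, 5, 6}.
Σ m_l² = l(l+1)(2l+1)/3 = 6·7·13/3 = 182.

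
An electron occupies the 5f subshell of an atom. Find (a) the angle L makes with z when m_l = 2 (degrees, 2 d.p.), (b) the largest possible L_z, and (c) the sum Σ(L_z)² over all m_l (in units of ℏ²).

θ(m_l=2) ≈ 54.74°; L_z,max = 3ℏ; Σ(L_z)² = 28 ℏ²

For 5f, l = 3.
For m_l = 2: cos θ = 2/√12, θ ≈ 54.74°.
L_z,max = lℏ = 3ℏ.
Σ m_l² = 28, so Σ(L_z)² = 28 ℏ².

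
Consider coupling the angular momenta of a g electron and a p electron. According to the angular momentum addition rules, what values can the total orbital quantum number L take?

Angular momentum addition gives L = |l₁ − l₂|, …, l₁ + l₂.
So L can be 3, 4, 5.

L = 3, 4, 5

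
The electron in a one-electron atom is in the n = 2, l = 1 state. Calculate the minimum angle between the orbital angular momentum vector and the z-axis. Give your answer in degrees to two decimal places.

|L| = √(l(l+1)) ℏ = √2 ℏ.
The smallest angle corresponds to the largest L_z, i.e. m_l = l = 1, giving L_z = 1ℏ.
cos θ_min = 1/√2, so θ_min ≈ 45.00°.

θ_min ≈ 45.00°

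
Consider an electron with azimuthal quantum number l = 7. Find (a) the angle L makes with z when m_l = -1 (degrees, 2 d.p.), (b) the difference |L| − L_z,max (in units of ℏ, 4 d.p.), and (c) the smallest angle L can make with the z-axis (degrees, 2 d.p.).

θ(m_l=-1) ≈ 97.68°; |L|−L_z,max ≈ 0.4833ℏ; θ_min ≈ 20.70°

For m_l = -1: cos θ = -1/√56, θ ≈ 97.68°.
|L| − L_z,max = (2√14 − 7)ℏ ≈ 0.4833ℏ.
cos θ_min = 7/√56, so θ_min ≈ 20.70°.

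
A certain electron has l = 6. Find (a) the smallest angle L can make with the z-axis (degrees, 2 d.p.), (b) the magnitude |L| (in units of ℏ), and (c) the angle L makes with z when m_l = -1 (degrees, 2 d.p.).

θ_min ≈ 22.21°; |L| = √42 ℏ ≈ 6.481ℏ; θ(m_l=-1) ≈ 98.88°

cos θ_min = 6/√42, so θ_min ≈ 22.21°.
|L| = ℏ√(6·7) = √42 ℏ ≈ 6.481ℏ.
For m_l = -1: cos θ = -1/√42, θ ≈ 98.88°.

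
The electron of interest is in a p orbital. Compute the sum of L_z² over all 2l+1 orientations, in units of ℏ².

For a p orbital, l = 1.
m_l ∈ {-1, 0, 1}.
Summing m² from −1 to 1: Σ m_l² = 2.

Σ(L_z)² = 2 ℏ²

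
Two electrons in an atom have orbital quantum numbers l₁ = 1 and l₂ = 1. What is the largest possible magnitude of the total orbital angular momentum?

|L_tot|_max = √6 ℏ ≈ 2.449ℏ

By the triangle rule, |l₁ − l₂| ≤ L ≤ l₁ + l₂.
So L can be 0, 1, 2.
The largest magnitude corresponds to L = 2: |L_tot| = ℏ√(2·3) = √6 ℏ.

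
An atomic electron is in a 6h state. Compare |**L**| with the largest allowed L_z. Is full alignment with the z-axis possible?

No: L_z,max = 5ℏ < |L| = √30 ℏ ≈ 5.477ℏ

The 6h subshell has l = 5.
|L| = √30 ℏ ≈ 5.4772ℏ, while L_z,max = lℏ = 5ℏ.
Since |L| > L_z,max, the vector can never point exactly along z; the closest it comes is θ_min = arccos(5/√30) ≈ 24.1°.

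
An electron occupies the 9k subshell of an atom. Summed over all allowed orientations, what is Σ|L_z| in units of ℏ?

For 9k, l = 7.
The allowed m_l values are -7, -6, -5, -4, -3, -2, -1, 0, 1, 2, 3, 4, 5, 6, 7.
Σ|m_l| = 2·7(7+1)/2 = 56.

Σ|L_z| = 56 ℏ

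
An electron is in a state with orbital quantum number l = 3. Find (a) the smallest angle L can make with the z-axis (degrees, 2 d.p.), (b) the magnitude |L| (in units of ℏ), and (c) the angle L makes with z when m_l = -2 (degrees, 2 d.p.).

θ_min ≈ 30.00°; |L| = 2√3 ℏ ≈ 3.464ℏ; θ(m_l=-2) ≈ 125.26°

cos θ_min = 3/√12, so θ_min ≈ 30.00°.
|L| = ℏ√(3·4) = 2√3 ℏ ≈ 3.464ℏ.
For m_l = -2: cos θ = -2/√12, θ ≈ 125.26°.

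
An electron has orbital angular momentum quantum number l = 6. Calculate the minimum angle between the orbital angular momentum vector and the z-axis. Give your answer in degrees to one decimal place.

|L| = √(l(l+1)) ℏ = √42 ℏ.
The smallest angle corresponds to the largest L_z, i.e. m_l = l = 6, giving L_z = 6ℏ.
cos θ_min = 6/√42, so θ_min ≈ 22.2°.

θ_min ≈ 22.2°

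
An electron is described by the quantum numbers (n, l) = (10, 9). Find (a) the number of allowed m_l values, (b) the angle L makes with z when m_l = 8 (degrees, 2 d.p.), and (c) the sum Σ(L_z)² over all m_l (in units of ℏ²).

There are 2l+1 = 19 values of m_l.
For m_l = 8: cos θ = 8/√90, θ ≈ 32.51°.
Σ m_l² = 570, so Σ(L_z)² = 570 ℏ².

19 values; θ(m_l=8) ≈ 32.51°; Σ(L_z)² = 570 ℏ²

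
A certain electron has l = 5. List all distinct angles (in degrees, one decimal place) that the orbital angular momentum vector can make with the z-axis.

θ ∈ {24.1°, 43.1°, 56.8°, 68.6°, 79.5°, 90.0°, 100.5°, 111.4°, 123.2°, 136.9°, 155.9°}

|L|² = l(l+1)ℏ² = 30ℏ², so |L| = √30 ℏ.
cos θ = m_l/√30 for each m_l ∈ {-5, -4, -3, -2, -1, 0, 1, 2, 3, 4, 5}.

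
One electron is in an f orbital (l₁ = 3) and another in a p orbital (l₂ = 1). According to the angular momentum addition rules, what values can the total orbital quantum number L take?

L = 2, 3, 4

L runs from |3 − 1| = 2 to 3 + 1 = 4.
Allowed values: L = 2, 3, 4.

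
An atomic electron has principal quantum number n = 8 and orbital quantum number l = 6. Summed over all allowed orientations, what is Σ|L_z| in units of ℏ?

m_l runs from −6 to 6, i.e. {-6, -5, -4, -3, -2, -1, 0, 1, 2, 3, 4, 5, 6}.
Σ|m_l| = l(l+1) = 42.

Σ|L_z| = 42 ℏ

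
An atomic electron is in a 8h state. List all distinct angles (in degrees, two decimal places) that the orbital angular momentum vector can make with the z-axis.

θ ∈ {24.09°, 43.09°, 56.79°, 68.58°, 79.48°, 90.00°, 100.52°, 111.42°, 123.21°, 136.91°, 155.91°}

8h means n = 8, l = 5.
|L| = √(l(l+1)) ℏ = √30 ℏ.
cos θ = m_l/√30 for each m_l ∈ {-5, -4, -3, -2, -1, 0, 1, 2, 3, 4, 5}.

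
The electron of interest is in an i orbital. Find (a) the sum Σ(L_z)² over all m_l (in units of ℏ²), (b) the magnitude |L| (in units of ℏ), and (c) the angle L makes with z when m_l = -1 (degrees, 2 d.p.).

Σ(L_z)² = 182 ℏ²; |L| = √42 ℏ ≈ 6.481ℏ; θ(m_l=-1) ≈ 98.88°

The letter i corresponds to l = 6.
Σ m_l² = 182, so Σ(L_z)² = 182 ℏ².
|L| = ℏ√(6·7) = √42 ℏ ≈ 6.481ℏ.
For m_l = -1: cos θ = -1/√42, θ ≈ 98.88°.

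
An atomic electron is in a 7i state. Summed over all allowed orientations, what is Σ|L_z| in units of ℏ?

7i means n = 7, l = 6.
m_l ∈ {-6, -5, -4, -3, -2, -1, 0, 1, 2, 3, 4, 5, 6}.
Σ|m_l| = 2(1+2+…+6) = 42.

Σ|L_z| = 42 ℏ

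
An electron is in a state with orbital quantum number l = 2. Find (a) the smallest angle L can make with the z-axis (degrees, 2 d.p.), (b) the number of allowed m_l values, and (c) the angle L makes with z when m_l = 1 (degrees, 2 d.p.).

θ_min ≈ 35.26°; 5 values; θ(m_l=1) ≈ 65.91°

cos θ_min = 2/√6, so θ_min ≈ 35.26°.
There are 2l+1 = 5 values of m_l.
For m_l = 1: cos θ = 1/√6, θ ≈ 65.91°.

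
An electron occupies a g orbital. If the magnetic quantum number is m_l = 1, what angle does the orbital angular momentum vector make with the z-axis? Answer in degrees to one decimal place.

θ ≈ 77.1°

The letter g corresponds to l = 4.
|L| = √(l(l+1)) ℏ = 2√5 ℏ.
L_z = m_l ℏ = 1ℏ.
cos θ = L_z/|L| = 1/√20, so θ ≈ 77.1°.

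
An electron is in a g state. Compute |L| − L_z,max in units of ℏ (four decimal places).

|L| − L_z,max ≈ 0.4721ℏ

G corresponds to l = 4.
|L| = 2√5 ℏ ≈ 4.4721ℏ, while L_z,max = lℏ = 4ℏ.
The difference is (2√5 − 4)ℏ ≈ 0.4721ℏ.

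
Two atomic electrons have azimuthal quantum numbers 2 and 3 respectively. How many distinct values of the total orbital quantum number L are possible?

The total orbital quantum number L ranges from |l₁ − l₂| to l₁ + l₂ in integer steps.
Allowed values: L = 1, 2, 3, 4, 5.
That is 5 values.

5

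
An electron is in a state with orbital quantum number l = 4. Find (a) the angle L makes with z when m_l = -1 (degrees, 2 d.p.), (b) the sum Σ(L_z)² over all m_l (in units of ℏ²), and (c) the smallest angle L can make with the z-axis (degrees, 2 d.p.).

θ(m_l=-1) ≈ 102.92°; Σ(L_z)² = 60 ℏ²; θ_min ≈ 26.57°

For m_l = -1: cos θ = -1/√20, θ ≈ 102.92°.
Σ m_l² = 60, so Σ(L_z)² = 60 ℏ².
cos θ_min = 4/√20, so θ_min ≈ 26.57°.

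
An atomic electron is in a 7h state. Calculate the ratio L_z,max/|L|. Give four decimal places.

7h means n = 7, l = 5.
|L| = √30 ℏ ≈ 5.4772ℏ, while L_z,max = lℏ = 5ℏ.
L_z,max/|L| = 5/√30 = 0.9129.

L_z,max/|L| = 0.9129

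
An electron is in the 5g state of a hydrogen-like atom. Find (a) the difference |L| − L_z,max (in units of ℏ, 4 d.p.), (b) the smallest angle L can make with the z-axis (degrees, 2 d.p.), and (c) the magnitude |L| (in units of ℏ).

|L|−L_z,max ≈ 0.4721ℏ; θ_min ≈ 26.57°; |L| = 2√5 ℏ ≈ 4.472ℏ

For 5g, l = 4.
|L| − L_z,max = (2√5 − 4)ℏ ≈ 0.4721ℏ.
cos θ_min = 4/√20, so θ_min ≈ 26.57°.
|L| = ℏ√(4·5) = 2√5 ℏ ≈ 4.472ℏ.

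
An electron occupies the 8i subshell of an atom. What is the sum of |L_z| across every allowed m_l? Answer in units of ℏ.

8i means n = 8, l = 6.
The allowed m_l values are -6, -5, -4, -3, -2, -1, 0, 1, 2, 3, 4, 5, 6.
Σ|m_l| = 2(1+2+…+6) = 42.

Σ|L_z| = 42 ℏ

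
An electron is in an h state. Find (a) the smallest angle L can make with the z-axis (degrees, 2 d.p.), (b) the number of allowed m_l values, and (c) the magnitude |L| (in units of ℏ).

For an h orbital, l = 5.
cos θ_min = 5/√30, so θ_min ≈ 24.09°.
There are 2l+1 = 11 values of m_l.
|L| = ℏ√(5·6) = √30 ℏ ≈ 5.477ℏ.

θ_min ≈ 24.09°; 11 values; |L| = √30 ℏ ≈ 5.477ℏ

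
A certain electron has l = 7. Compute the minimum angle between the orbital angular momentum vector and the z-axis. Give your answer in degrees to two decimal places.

|L| = ℏ√(l(l+1)) = 2√14 ℏ.
The smallest angle corresponds to the largest L_z, i.e. m_l = l = 7, giving L_z = 7ℏ.
cos θ_min = 7/√56, so θ_min ≈ 20.70°.

θ_min ≈ 20.70°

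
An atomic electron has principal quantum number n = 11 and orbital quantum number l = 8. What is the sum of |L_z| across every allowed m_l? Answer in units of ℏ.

Σ|L_z| = 72 ℏ

m_l ∈ {-8, -7, -6, -5, -4, -3, -2, -1, 0, 1, 2, 3, 4, 5, 6, 7, 8}.
Σ|m_l| = l(l+1) = 72.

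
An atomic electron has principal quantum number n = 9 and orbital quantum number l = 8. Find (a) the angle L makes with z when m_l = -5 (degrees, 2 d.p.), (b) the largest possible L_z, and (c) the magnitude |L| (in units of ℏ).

θ(m_l=-5) ≈ 126.10°; L_z,max = 8ℏ; |L| = 6√2 ℏ ≈ 8.485ℏ

For m_l = -5: cos θ = -5/√72, θ ≈ 126.10°.
L_z,max = lℏ = 8ℏ.
|L| = ℏ√(8·9) = 6√2 ℏ ≈ 8.485ℏ.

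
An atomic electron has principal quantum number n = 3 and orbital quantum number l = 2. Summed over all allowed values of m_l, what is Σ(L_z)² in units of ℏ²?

m_l runs from −2 to 2, i.e. {-2, -1, 0, 1, 2}.
Σ m_l² = l(l+1)(2l+1)/3 = 2·3·5/3 = 10.

Σ(L_z)² = 10 ℏ²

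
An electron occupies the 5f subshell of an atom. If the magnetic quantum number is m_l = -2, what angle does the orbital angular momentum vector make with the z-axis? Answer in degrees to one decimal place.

For 5f, l = 3.
|L| = ℏ√(l(l+1)) = 2√3 ℏ.
L_z = m_l ℏ = −2ℏ.
cos θ = L_z/|L| = -2/√12, so θ ≈ 125.3°.

θ ≈ 125.3°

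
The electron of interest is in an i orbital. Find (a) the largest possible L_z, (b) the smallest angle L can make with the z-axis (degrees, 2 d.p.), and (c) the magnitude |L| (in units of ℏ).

An i state has l = 6.
L_z,max = lℏ = 6ℏ.
cos θ_min = 6/√42, so θ_min ≈ 22.21°.
|L| = ℏ√(6·7) = √42 ℏ ≈ 6.481ℏ.

L_z,max = 6ℏ; θ_min ≈ 22.21°; |L| = √42 ℏ ≈ 6.481ℏ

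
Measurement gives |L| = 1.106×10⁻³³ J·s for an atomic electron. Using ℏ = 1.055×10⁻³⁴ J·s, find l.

|L|/ℏ = (1.106×10⁻³³)/(1.055×10⁻³⁴) ≈ 10.483.
l(l+1) ≈ 10.483² ≈ 109.90, so l = 10.

l = 10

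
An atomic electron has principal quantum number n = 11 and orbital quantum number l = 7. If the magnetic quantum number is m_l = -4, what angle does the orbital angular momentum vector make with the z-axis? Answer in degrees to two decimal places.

|L| = √(l(l+1)) ℏ = 2√14 ℏ.
L_z = m_l ℏ = −4ℏ.
cos θ = L_z/|L| = -4/√56, so θ ≈ 122.31°.

θ ≈ 122.31°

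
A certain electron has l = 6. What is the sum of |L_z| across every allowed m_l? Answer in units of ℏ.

Σ|L_z| = 42 ℏ

m_l runs from −6 to 6, i.e. {-6, -5, -4, -3, -2, -1, 0, 1, 2, 3, 4, 5, 6}.
Σ|m_l| = l(l+1) = 42.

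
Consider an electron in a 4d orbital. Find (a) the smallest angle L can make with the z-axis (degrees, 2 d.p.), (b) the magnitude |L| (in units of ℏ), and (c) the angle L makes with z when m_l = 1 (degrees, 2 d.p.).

θ_min ≈ 35.26°; |L| = √6 ℏ ≈ 2.449ℏ; θ(m_l=1) ≈ 65.91°

The 4d subshell has l = 2.
cos θ_min = 2/√6, so θ_min ≈ 35.26°.
|L| = ℏ√(2·3) = √6 ℏ ≈ 2.449ℏ.
For m_l = 1: cos θ = 1/√6, θ ≈ 65.91°.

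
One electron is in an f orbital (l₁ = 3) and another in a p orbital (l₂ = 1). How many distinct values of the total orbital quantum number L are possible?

Angular momentum addition gives L = |l₁ − l₂|, …, l₁ + l₂.
So L can be 2, 3, 4.
That is 3 values.

3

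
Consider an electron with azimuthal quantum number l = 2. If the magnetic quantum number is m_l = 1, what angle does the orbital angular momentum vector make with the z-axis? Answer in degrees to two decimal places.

|L|² = l(l+1)ℏ² = 6ℏ², so |L| = √6 ℏ.
L_z = m_l ℏ = 1ℏ.
cos θ = L_z/|L| = 1/√6, so θ ≈ 65.91°.

θ ≈ 65.91°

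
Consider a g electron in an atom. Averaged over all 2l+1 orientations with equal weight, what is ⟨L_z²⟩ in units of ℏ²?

⟨L_z²⟩ = 6.667 ℏ²

For a g orbital, l = 4.
The allowed m_l values are -4, -3, -2, -1, 0, 1, 2, 3, 4.
⟨L_z²⟩ = ℏ²·l(l+1)/3 = 6.667ℏ².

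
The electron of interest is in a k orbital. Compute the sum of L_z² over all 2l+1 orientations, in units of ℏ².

The letter k corresponds to l = 7.
m_l runs from −7 to 7, i.e. {-7, -6, -5, -4, -3, -2, -1, 0, 1, 2, 3, 4, 5, 6, 7}.
Summing m² from −7 to 7: Σ m_l² = 280.

Σ(L_z)² = 280 ℏ²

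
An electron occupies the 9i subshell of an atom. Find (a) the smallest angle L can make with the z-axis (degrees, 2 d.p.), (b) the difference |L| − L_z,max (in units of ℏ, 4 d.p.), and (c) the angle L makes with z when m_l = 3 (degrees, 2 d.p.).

For 9i, l = 6.
cos θ_min = 6/√42, so θ_min ≈ 22.21°.
|L| − L_z,max = (√42 − 6)ℏ ≈ 0.4807ℏ.
For m_l = 3: cos θ = 3/√42, θ ≈ 62.42°.

θ_min ≈ 22.21°; |L|−L_z,max ≈ 0.4807ℏ; θ(m_l=3) ≈ 62.42°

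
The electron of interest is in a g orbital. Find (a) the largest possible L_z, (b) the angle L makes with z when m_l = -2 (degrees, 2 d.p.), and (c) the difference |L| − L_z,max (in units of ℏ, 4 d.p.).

The letter g corresponds to l = 4.
L_z,max = lℏ = 4ℏ.
For m_l = -2: cos θ = -2/√20, θ ≈ 116.57°.
|L| − L_z,max = (2√5 − 4)ℏ ≈ 0.4721ℏ.

L_z,max = 4ℏ; θ(m_l=-2) ≈ 116.57°; |L|−L_z,max ≈ 0.4721ℏ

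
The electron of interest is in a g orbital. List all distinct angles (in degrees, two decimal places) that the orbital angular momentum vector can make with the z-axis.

θ ∈ {26.57°, 47.87°, 63.43°, 77.08°, 90.00°, 102.92°, 116.57°, 132.13°, 153.43°}

The letter g corresponds to l = 4.
|L| = ℏ√(l(l+1)) = 2√5 ℏ.
cos θ = m_l/√20 for each m_l ∈ {-4, -3, -2, -1, 0, 1, 2, 3, 4}.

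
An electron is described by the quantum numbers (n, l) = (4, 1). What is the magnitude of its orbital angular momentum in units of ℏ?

|L| = √2 ℏ ≈ 1.414ℏ

|L| = ℏ√(l(l+1)) = ℏ√(1·2) = √2 ℏ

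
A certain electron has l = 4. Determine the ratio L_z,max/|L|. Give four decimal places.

|L| = 2√5 ℏ ≈ 4.4721ℏ, while L_z,max = lℏ = 4ℏ.
L_z,max/|L| = 4/√20 = 0.8944.

L_z,max/|L| = 0.8944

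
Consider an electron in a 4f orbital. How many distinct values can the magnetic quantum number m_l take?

7

4f means n = 4, l = 3.
The number of m_l values is 2l + 1 = 2·3 + 1 = 7.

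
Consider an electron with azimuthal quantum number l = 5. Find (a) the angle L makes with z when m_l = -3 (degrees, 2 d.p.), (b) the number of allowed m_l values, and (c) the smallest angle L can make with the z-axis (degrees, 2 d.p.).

θ(m_l=-3) ≈ 123.21°; 11 values; θ_min ≈ 24.09°

For m_l = -3: cos θ = -3/√30, θ ≈ 123.21°.
There are 2l+1 = 11 values of m_l.
cos θ_min = 5/√30, so θ_min ≈ 24.09°.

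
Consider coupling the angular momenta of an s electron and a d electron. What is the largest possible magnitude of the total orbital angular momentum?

|L_tot|_max = √6 ℏ ≈ 2.449ℏ

L runs from |0 − 2| = 2 to 0 + 2 = 2.
L ∈ {2}.
The largest magnitude corresponds to L = 2: |L_tot| = ℏ√(2·3) = √6 ℏ.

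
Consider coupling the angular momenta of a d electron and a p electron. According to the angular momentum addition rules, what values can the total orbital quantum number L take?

Angular momentum addition gives L = |l₁ − l₂|, …, l₁ + l₂.
So L can be 1, 2, 3.

L = 1, 2, 3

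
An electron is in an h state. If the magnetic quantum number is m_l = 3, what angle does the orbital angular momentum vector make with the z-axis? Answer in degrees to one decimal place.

θ ≈ 56.8°

The letter h corresponds to l = 5.
|L| = √(l(l+1)) ℏ = √30 ℏ.
L_z = m_l ℏ = 3ℏ.
cos θ = L_z/|L| = 3/√30, so θ ≈ 56.8°.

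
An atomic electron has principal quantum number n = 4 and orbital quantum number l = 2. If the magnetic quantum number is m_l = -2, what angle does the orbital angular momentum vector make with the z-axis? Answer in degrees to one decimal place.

|L|² = l(l+1)ℏ² = 6ℏ², so |L| = √6 ℏ.
L_z = m_l ℏ = −2ℏ.
cos θ = L_z/|L| = -2/√6, so θ ≈ 144.7°.

θ ≈ 144.7°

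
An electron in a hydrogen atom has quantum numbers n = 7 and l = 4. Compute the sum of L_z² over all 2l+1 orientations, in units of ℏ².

Σ(L_z)² = 60 ℏ²

m_l ∈ {-4, -3, -2, -1, 0, 1, 2, 3, 4}.
Summing m² from −4 to 4: Σ m_l² = 60.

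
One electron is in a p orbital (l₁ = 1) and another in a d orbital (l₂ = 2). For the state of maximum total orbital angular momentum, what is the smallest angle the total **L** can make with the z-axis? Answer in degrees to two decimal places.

θ_min ≈ 30.00°

L runs from |1 − 2| = 1 to 1 + 2 = 3.
So L can be 1, 2, 3.
The maximum is L = 3, with |L_tot| = ℏ√(3·4) = 2√3 ℏ.
The minimum angle with z is arccos(3/√12) ≈ 30.00°.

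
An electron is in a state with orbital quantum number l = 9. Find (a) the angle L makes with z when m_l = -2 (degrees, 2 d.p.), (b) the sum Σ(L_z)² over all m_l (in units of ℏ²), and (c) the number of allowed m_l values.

θ(m_l=-2) ≈ 102.17°; Σ(L_z)² = 570 ℏ²; 19 values

For m_l = -2: cos θ = -2/√90, θ ≈ 102.17°.
Σ m_l² = 570, so Σ(L_z)² = 570 ℏ².
There are 2l+1 = 19 values of m_l.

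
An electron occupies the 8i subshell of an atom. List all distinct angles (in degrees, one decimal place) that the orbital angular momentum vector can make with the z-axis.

θ ∈ {22.2°, 39.5°, 51.9°, 62.4°, 72.0°, 81.1°, 90.0°, 98.9°, 108.0°, 117.6°, 128.1°, 140.5°, 157.8°}

The 8i subshell has l = 6.
|L| = ℏ√(l(l+1)) = √42 ℏ.
cos θ = m_l/√42 for each m_l ∈ {-6, -5, -4, -3, -2, -1, 0, 1, 2, 3, 4, 5, 6}.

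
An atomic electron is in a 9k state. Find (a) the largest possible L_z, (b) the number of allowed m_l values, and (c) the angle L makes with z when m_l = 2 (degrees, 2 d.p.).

For 9k, l = 7.
L_z,max = lℏ = 7ℏ.
There are 2l+1 = 15 values of m_l.
For m_l = 2: cos θ = 2/√56, θ ≈ 74.50°.

L_z,max = 7ℏ; 15 values; θ(m_l=2) ≈ 74.50°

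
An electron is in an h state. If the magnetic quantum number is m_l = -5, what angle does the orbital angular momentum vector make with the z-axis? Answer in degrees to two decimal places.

For an h orbital, l = 5.
|L|² = l(l+1)ℏ² = 30ℏ², so |L| = √30 ℏ.
L_z = m_l ℏ = −5ℏ.
cos θ = L_z/|L| = -5/√30, so θ ≈ 155.91°.

θ ≈ 155.91°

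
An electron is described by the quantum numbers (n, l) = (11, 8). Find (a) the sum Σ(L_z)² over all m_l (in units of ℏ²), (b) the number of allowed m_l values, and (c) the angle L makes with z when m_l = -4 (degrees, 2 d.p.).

Σ(L_z)² = 408 ℏ²; 17 values; θ(m_l=-4) ≈ 118.13°

Σ m_l² = 408, so Σ(L_z)² = 408 ℏ².
There are 2l+1 = 17 values of m_l.
For m_l = -4: cos θ = -4/√72, θ ≈ 118.13°.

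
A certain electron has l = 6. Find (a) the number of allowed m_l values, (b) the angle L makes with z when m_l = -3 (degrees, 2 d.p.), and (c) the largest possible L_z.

13 values; θ(m_l=-3) ≈ 117.58°; L_z,max = 6ℏ

There are 2l+1 = 13 values of m_l.
For m_l = -3: cos θ = -3/√42, θ ≈ 117.58°.
L_z,max = lℏ = 6ℏ.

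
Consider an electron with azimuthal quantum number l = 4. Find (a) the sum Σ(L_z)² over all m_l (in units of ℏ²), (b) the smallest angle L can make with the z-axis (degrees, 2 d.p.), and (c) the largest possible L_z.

Σ(L_z)² = 60 ℏ²; θ_min ≈ 26.57°; L_z,max = 4ℏ

Σ m_l² = 60, so Σ(L_z)² = 60 ℏ².
cos θ_min = 4/√20, so θ_min ≈ 26.57°.
L_z,max = lℏ = 4ℏ.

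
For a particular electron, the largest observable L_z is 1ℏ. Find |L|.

L_z,max = lℏ, so l = 1.
|L| = √(l(l+1)) ℏ = √2 ℏ.

|L| = √2 ℏ ≈ 1.414ℏ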